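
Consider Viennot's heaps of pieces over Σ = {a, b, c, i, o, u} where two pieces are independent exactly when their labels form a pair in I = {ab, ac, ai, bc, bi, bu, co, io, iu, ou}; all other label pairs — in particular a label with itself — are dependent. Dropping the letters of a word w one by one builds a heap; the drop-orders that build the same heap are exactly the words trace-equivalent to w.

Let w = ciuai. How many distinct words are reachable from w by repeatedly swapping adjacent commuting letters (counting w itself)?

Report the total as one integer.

6

#0=c has no predecessor
#1=i depends on [0:c]
#2=u depends on [0:c]
#3=a depends on [2:u]
#4=i depends on [1:i]
sources: [0:c]
N(rest) = Σ N(rest − s) over sources s of rest; N(one piece) = 1:
  size 1 → [3]=1  [4]=1
  size 2 → [1,4]=1  [2,3]=1  [3,4]=2
  size 3 → [1,3,4]=3  [2,3,4]=3
  first=0(c) contributes 6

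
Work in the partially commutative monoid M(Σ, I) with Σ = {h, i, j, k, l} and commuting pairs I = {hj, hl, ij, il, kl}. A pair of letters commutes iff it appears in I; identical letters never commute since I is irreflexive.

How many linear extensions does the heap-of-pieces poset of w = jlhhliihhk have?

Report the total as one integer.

119

piece 0:j — minimal
piece 1:l rests on {0:j}
piece 2:h — minimal
piece 3:h rests on {2:h}
piece 4:l rests on {1:l}
piece 5:i rests on {3:h}
piece 6:i rests on {5:i}
piece 7:h rests on {6:i}
piece 8:h rests on {7:h}
piece 9:k rests on {0:j, 8:h}
minimal pieces: {0:j, 2:h}
ways to finish when only these pieces remain (= sum over removing one remaining piece with nothing left below it):
  1 left: {4}→1  {9}→1
  2 left: {1,4}→1  {4,9}→2  {8,9}→1
  3 left: {1,4,9}→3  {4,8,9}→3  {7,8,9}→1
  4 left: {0,1,4,9}→3  {1,4,8,9}→6  {4,7,8,9}→4  {6,7,8,9}→1
  5 left: {0,1,4,8,9}→9  {1,4,7,8,9}→10  {4,6,7,8,9}→5  {5,6,7,8,9}→1
  6 left: {0,1,4,7,8,9}→19  {1,4,6,7,8,9}→15  {3,5,6,7,8,9}→1  {4,5,6,7,8,9}→6
  7 left: {0,1,4,6,7,8,9}→34  {1,4,5,6,7,8,9}→21  {2,3,5,6,7,8,9}→1  {3,4,5,6,7,8,9}→7
  8 left: {0,1,4,5,6,7,8,9}→55  {1,3,4,5,6,7,8,9}→28  {2,3,4,5,6,7,8,9}→8
  placing 0:j first → 36 extensions
  placing 2:h first → 83 extensions
total linear extensions = 119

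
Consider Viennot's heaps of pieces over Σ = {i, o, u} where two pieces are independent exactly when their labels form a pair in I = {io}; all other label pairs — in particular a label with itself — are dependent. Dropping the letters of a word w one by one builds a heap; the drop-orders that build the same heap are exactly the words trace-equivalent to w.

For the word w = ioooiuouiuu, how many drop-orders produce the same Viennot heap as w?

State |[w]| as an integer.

piece 0:i — minimal
piece 1:o — minimal
piece 2:o rests on {1:o}
piece 3:o rests on {2:o}
piece 4:i rests on {0:i}
piece 5:u rests on {3:o, 4:i}
piece 6:o rests on {5:u}
piece 7:u rests on {6:o}
piece 8:i rests on {7:u}
piece 9:u rests on {8:i}
piece 10:u rests on {9:u}
minimal pieces: {0:i, 1:o}
ways to finish when only these pieces remain (= sum over removing one remaining piece with nothing left below it):
  1 left: {10}→1
  2 left: {9,10}→1
  3 left: {8,9,10}→1
  4 left: {7,8,9,10}→1
  5 left: {6,7,8,9,10}→1
  6 left: {5,6,7,8,9,10}→1
  7 left: {3,5,6,7,8,9,10}→1  {4,5,6,7,8,9,10}→1
  8 left: {0,4,5,6,7,8,9,10}→1  {2,3,5,6,7,8,9,10}→1  {3,4,5,6,7,8,9,10}→2
  9 left: {0,3,4,5,6,7,8,9,10}→3  {1,2,3,5,6,7,8,9,10}→1  {2,3,4,5,6,7,8,9,10}→3
  placing 0:i first → 4 extensions
  placing 1:o first → 6 extensions
total linear extensions = 10

10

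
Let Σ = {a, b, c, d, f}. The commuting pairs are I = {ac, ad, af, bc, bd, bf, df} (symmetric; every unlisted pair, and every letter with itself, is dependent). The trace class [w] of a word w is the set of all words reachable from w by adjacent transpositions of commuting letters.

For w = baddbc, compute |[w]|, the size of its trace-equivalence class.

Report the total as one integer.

20

#0=b has no predecessor
#1=a depends on [0:b]
#2=d has no predecessor
#3=d depends on [2:d]
#4=b depends on [1:a]
#5=c depends on [3:d]
sources: [0:b, 2:d]
N(rest) = Σ N(rest − s) over sources s of rest; N(one piece) = 1:
  size 1 → [4]=1  [5]=1
  size 2 → [1,4]=1  [3,5]=1  [4,5]=2
  size 3 → [0,1,4]=1  [1,4,5]=3  [2,3,5]=1  [3,4,5]=3
  size 4 → [0,1,4,5]=4  [1,3,4,5]=6  [2,3,4,5]=4
  first=0(b) contributes 10
  first=2(d) contributes 10
|[w]| = 20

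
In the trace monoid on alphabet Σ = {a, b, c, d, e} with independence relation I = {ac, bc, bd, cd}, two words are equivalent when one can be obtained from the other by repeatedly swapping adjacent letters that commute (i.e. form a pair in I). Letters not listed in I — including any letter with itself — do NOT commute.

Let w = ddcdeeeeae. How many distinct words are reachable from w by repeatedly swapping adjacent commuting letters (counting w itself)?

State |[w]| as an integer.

4

0(d) covers ∅
1(d) covers 0:d
2(c) covers ∅
3(d) covers 1:d
4(e) covers 2:c, 3:d
5(e) covers 4:e
6(e) covers 5:e
7(e) covers 6:e
8(a) covers 7:e
9(e) covers 8:a
floor of heap: 0:d, 2:c
completions by unplaced set U, small U first (add the entries for U minus each lowest piece of U):
  |U|=1: {9}:1
  |U|=2: {8,9}:1
  |U|=3: {7,8,9}:1
  |U|=4: {6,7,8,9}:1
  |U|=5: {5,6,7,8,9}:1
  |U|=6: {4,5,6,7,8,9}:1
  |U|=7: {2,4,5,6,7,8,9}:1  {3,4,5,6,7,8,9}:1
  |U|=8: {1,3,4,5,6,7,8,9}:1  {2,3,4,5,6,7,8,9}:2
  start at 0(d): 3
  start at 2(c): 1
sum over floor = 4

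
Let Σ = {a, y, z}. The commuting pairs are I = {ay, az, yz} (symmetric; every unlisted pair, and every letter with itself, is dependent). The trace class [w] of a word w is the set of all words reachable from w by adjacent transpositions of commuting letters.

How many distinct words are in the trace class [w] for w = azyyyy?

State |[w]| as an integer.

30

0(a) covers ∅
1(z) covers ∅
2(y) covers ∅
3(y) covers 2:y
4(y) covers 3:y
5(y) covers 4:y
floor of heap: 0:a, 1:z, 2:y
completions by unplaced set U, small U first (add the entries for U minus each lowest piece of U):
  |U|=1: {0}:1  {1}:1  {5}:1
  |U|=2: {0,1}:2  {0,5}:2  {1,5}:2  {4,5}:1
  |U|=3: {0,1,5}:6  {0,4,5}:3  {1,4,5}:3  {3,4,5}:1
  |U|=4: {0,1,4,5}:12  {0,3,4,5}:4  {1,3,4,5}:4  {2,3,4,5}:1
  start at 0(a): 5
  start at 1(z): 5
  start at 2(y): 20
sum over floor = 30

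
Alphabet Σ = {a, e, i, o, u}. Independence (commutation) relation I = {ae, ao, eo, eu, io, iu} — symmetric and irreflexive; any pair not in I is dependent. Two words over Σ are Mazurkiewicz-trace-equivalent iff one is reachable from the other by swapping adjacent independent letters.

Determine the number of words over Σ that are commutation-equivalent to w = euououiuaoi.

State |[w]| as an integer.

92

0(e) covers ∅
1(u) covers ∅
2(o) covers 1:u
3(u) covers 2:o
4(o) covers 3:u
5(u) covers 4:o
6(i) covers 0:e
7(u) covers 5:u
8(a) covers 6:i, 7:u
9(o) covers 7:u
10(i) covers 8:a
floor of heap: 0:e, 1:u
completions by unplaced set U, small U first (add the entries for U minus each lowest piece of U):
  |U|=1: {9}:1  {10}:1
  |U|=2: {8,10}:1  {9,10}:2
  |U|=3: {6,8,10}:1  {8,9,10}:3
  |U|=4: {0,6,8,10}:1  {6,8,9,10}:4  {7,8,9,10}:3
  |U|=5: {0,6,8,9,10}:5  {5,7,8,9,10}:3  {6,7,8,9,10}:7
  |U|=6: {0,6,7,8,9,10}:12  {4,5,7,8,9,10}:3  {5,6,7,8,9,10}:10
  |U|=7: {0,5,6,7,8,9,10}:22  {3,4,5,7,8,9,10}:3  {4,5,6,7,8,9,10}:13
  |U|=8: {0,4,5,6,7,8,9,10}:35  {2,3,4,5,7,8,9,10}:3  {3,4,5,6,7,8,9,10}:16
  |U|=9: {0,3,4,5,6,7,8,9,10}:51  {1,2,3,4,5,7,8,9,10}:3  {2,3,4,5,6,7,8,9,10}:19
  start at 0(e): 22
  start at 1(u): 70
sum over floor = 92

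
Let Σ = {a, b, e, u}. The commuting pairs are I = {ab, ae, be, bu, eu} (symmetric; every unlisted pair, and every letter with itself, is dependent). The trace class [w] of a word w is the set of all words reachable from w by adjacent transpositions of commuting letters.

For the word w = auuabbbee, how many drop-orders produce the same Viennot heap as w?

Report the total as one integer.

1260

piece 0:a — minimal
piece 1:u rests on {0:a}
piece 2:u rests on {1:u}
piece 3:a rests on {2:u}
piece 4:b — minimal
piece 5:b rests on {4:b}
piece 6:b rests on {5:b}
piece 7:e — minimal
piece 8:e rests on {7:e}
minimal pieces: {0:a, 4:b, 7:e}
ways to finish when only these pieces remain (= sum over removing one remaining piece with nothing left below it):
  1 left: {3}→1  {6}→1  {8}→1
  2 left: {2,3}→1  {3,6}→2  {3,8}→2  {5,6}→1  {6,8}→2  {7,8}→1
  3 left: {1,2,3}→1  {2,3,6}→3  {2,3,8}→3  {3,5,6}→3  {3,6,8}→6  {3,7,8}→3  {4,5,6}→1  {5,6,8}→3  {6,7,8}→3
  4 left: {0,1,2,3}→1  {1,2,3,6}→4  {1,2,3,8}→4  {2,3,5,6}→6  {2,3,6,8}→12  {2,3,7,8}→6  {3,4,5,6}→4  {3,5,6,8}→12  {3,6,7,8}→12  {4,5,6,8}→4  {5,6,7,8}→6
  5 left: {0,1,2,3,6}→5  {0,1,2,3,8}→5  {1,2,3,5,6}→10  {1,2,3,6,8}→20  {1,2,3,7,8}→10  {2,3,4,5,6}→10  {2,3,5,6,8}→30  {2,3,6,7,8}→30  {3,4,5,6,8}→20  {3,5,6,7,8}→30  {4,5,6,7,8}→10
  6 left: {0,1,2,3,5,6}→15  {0,1,2,3,6,8}→30  {0,1,2,3,7,8}→15  {1,2,3,4,5,6}→20  {1,2,3,5,6,8}→60  {1,2,3,6,7,8}→60  {2,3,4,5,6,8}→60  {2,3,5,6,7,8}→90  {3,4,5,6,7,8}→60
  7 left: {0,1,2,3,4,5,6}→35  {0,1,2,3,5,6,8}→105  {0,1,2,3,6,7,8}→105  {1,2,3,4,5,6,8}→140  {1,2,3,5,6,7,8}→210  {2,3,4,5,6,7,8}→210
  placing 0:a first → 560 extensions
  placing 4:b first → 420 extensions
  placing 7:e first → 280 extensions
total linear extensions = 1260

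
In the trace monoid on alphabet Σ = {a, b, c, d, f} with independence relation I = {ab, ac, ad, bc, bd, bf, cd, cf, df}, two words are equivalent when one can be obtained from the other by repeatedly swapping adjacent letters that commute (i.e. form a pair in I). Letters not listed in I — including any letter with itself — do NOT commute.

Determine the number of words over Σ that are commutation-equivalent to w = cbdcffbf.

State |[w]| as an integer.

1680

#0=c has no predecessor
#1=b has no predecessor
#2=d has no predecessor
#3=c depends on [0:c]
#4=f has no predecessor
#5=f depends on [4:f]
#6=b depends on [1:b]
#7=f depends on [5:f]
sources: [0:c, 1:b, 2:d, 4:f]
N(rest) = Σ N(rest − s) over sources s of rest; N(one piece) = 1:
  size 1 → [2]=1  [3]=1  [6]=1  [7]=1
  size 2 → [0,3]=1  [1,6]=1  [2,3]=2  [2,6]=2  [2,7]=2  [3,6]=2  [3,7]=2  [5,7]=1  [6,7]=2
  size 3 → [0,2,3]=3  [0,3,6]=3  [0,3,7]=3  [1,2,6]=3  [1,3,6]=3  [1,6,7]=3  [2,3,6]=6  [2,3,7]=6  [2,5,7]=3  [2,6,7]=6  [3,5,7]=3  [3,6,7]=6  [4,5,7]=1  [5,6,7]=3
  size 4 → [0,1,3,6]=6  [0,2,3,6]=12  [0,2,3,7]=12  [0,3,5,7]=6  [0,3,6,7]=12  [1,2,3,6]=12  [1,2,6,7]=12  [1,3,6,7]=12  [1,5,6,7]=6  [2,3,5,7]=12  [2,3,6,7]=24  [2,4,5,7]=4  [2,5,6,7]=12  [3,4,5,7]=4  [3,5,6,7]=12  [4,5,6,7]=4
  size 5 → [0,1,2,3,6]=30  [0,1,3,6,7]=30  [0,2,3,5,7]=30  [0,2,3,6,7]=60  [0,3,4,5,7]=10  [0,3,5,6,7]=30  [1,2,3,6,7]=60  [1,2,5,6,7]=30  [1,3,5,6,7]=30  [1,4,5,6,7]=10  [2,3,4,5,7]=20  [2,3,5,6,7]=60  [2,4,5,6,7]=20  [3,4,5,6,7]=20
  size 6 → [0,1,2,3,6,7]=180  [0,1,3,5,6,7]=90  [0,2,3,4,5,7]=60  [0,2,3,5,6,7]=180  [0,3,4,5,6,7]=60  [1,2,3,5,6,7]=180  [1,2,4,5,6,7]=60  [1,3,4,5,6,7]=60  [2,3,4,5,6,7]=120
  first=0(c) contributes 420
  first=1(b) contributes 420
  first=2(d) contributes 210
  first=4(f) contributes 630
|[w]| = 1680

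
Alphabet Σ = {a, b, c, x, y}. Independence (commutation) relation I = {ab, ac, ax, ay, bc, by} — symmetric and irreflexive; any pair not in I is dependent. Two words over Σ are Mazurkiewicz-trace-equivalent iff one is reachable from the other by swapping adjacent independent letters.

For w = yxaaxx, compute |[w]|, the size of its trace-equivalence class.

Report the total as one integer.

15

0(y) covers ∅
1(x) covers 0:y
2(a) covers ∅
3(a) covers 2:a
4(x) covers 1:x
5(x) covers 4:x
floor of heap: 0:y, 2:a
completions by unplaced set U, small U first (add the entries for U minus each lowest piece of U):
  |U|=1: {3}:1  {5}:1
  |U|=2: {2,3}:1  {3,5}:2  {4,5}:1
  |U|=3: {1,4,5}:1  {2,3,5}:3  {3,4,5}:3
  |U|=4: {0,1,4,5}:1  {1,3,4,5}:4  {2,3,4,5}:6
  start at 0(y): 10
  start at 2(a): 5
sum over floor = 15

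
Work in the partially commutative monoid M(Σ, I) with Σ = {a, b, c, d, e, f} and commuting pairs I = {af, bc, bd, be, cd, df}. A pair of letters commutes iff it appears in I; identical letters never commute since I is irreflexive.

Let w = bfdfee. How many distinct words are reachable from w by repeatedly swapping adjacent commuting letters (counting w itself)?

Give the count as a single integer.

4

drop 0:b onto floor
drop 1:f onto {0:b}
drop 2:d onto floor
drop 3:f onto {1:f}
drop 4:e onto {2:d, 3:f}
drop 5:e onto {4:e}
ground layer = {0:b, 2:d}
drop-orders for the pieces not yet dropped (sum over which currently-grounded one goes next):
  1 to go: {5} 1
  2 to go: {4,5} 1
  3 to go: {2,4,5} 1  {3,4,5} 1
  4 to go: {1,3,4,5} 1  {2,3,4,5} 2
  if 0:b drops first: 3 orders
  if 2:d drops first: 1 orders
heap linearizations: 4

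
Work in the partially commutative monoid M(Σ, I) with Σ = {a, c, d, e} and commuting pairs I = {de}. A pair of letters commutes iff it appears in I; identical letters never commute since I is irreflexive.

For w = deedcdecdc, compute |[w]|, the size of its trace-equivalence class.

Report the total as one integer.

12

#0=d has no predecessor
#1=e has no predecessor
#2=e depends on [1:e]
#3=d depends on [0:d]
#4=c depends on [2:e, 3:d]
#5=d depends on [4:c]
#6=e depends on [4:c]
#7=c depends on [5:d, 6:e]
#8=d depends on [7:c]
#9=c depends on [8:d]
sources: [0:d, 1:e]
N(rest) = Σ N(rest − s) over sources s of rest; N(one piece) = 1:
  size 1 → [9]=1
  size 2 → [8,9]=1
  size 3 → [7,8,9]=1
  size 4 → [5,7,8,9]=1  [6,7,8,9]=1
  size 5 → [5,6,7,8,9]=2
  size 6 → [4,5,6,7,8,9]=2
  size 7 → [2,4,5,6,7,8,9]=2  [3,4,5,6,7,8,9]=2
  size 8 → [0,3,4,5,6,7,8,9]=2  [1,2,4,5,6,7,8,9]=2  [2,3,4,5,6,7,8,9]=4
  first=0(d) contributes 6
  first=1(e) contributes 6
|[w]| = 12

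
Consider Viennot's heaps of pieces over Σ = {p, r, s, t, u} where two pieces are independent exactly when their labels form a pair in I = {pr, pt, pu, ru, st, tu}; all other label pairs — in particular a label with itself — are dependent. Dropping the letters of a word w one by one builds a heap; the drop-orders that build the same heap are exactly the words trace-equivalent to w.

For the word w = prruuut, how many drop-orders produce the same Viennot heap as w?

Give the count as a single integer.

140

0(p) covers ∅
1(r) covers ∅
2(r) covers 1:r
3(u) covers ∅
4(u) covers 3:u
5(u) covers 4:u
6(t) covers 2:r
floor of heap: 0:p, 1:r, 3:u
completions by unplaced set U, small U first (add the entries for U minus each lowest piece of U):
  |U|=1: {0}:1  {5}:1  {6}:1
  |U|=2: {0,5}:2  {0,6}:2  {2,6}:1  {4,5}:1  {5,6}:2
  |U|=3: {0,2,6}:3  {0,4,5}:3  {0,5,6}:6  {1,2,6}:1  {2,5,6}:3  {3,4,5}:1  {4,5,6}:3
  |U|=4: {0,1,2,6}:4  {0,2,5,6}:12  {0,3,4,5}:4  {0,4,5,6}:12  {1,2,5,6}:4  {2,4,5,6}:6  {3,4,5,6}:4
  |U|=5: {0,1,2,5,6}:20  {0,2,4,5,6}:30  {0,3,4,5,6}:20  {1,2,4,5,6}:10  {2,3,4,5,6}:10
  start at 0(p): 20
  start at 1(r): 60
  start at 3(u): 60
sum over floor = 140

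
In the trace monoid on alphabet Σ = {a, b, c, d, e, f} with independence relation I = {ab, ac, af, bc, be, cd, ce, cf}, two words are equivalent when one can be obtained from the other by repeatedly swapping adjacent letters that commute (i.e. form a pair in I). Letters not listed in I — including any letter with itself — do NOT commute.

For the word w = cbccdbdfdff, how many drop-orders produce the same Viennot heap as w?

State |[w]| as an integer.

165

drop 0:c onto floor
drop 1:b onto floor
drop 2:c onto {0:c}
drop 3:c onto {2:c}
drop 4:d onto {1:b}
drop 5:b onto {4:d}
drop 6:d onto {5:b}
drop 7:f onto {6:d}
drop 8:d onto {7:f}
drop 9:f onto {8:d}
drop 10:f onto {9:f}
ground layer = {0:c, 1:b}
drop-orders for the pieces not yet dropped (sum over which currently-grounded one goes next):
  1 to go: {3} 1  {10} 1
  2 to go: {2,3} 1  {3,10} 2  {9,10} 1
  3 to go: {0,2,3} 1  {2,3,10} 3  {3,9,10} 3  {8,9,10} 1
  4 to go: {0,2,3,10} 4  {2,3,9,10} 6  {3,8,9,10} 4  {7,8,9,10} 1
  5 to go: {0,2,3,9,10} 10  {2,3,8,9,10} 10  {3,7,8,9,10} 5  {6,7,8,9,10} 1
  6 to go: {0,2,3,8,9,10} 20  {2,3,7,8,9,10} 15  {3,6,7,8,9,10} 6  {5,6,7,8,9,10} 1
  7 to go: {0,2,3,7,8,9,10} 35  {2,3,6,7,8,9,10} 21  {3,5,6,7,8,9,10} 7  {4,5,6,7,8,9,10} 1
  8 to go: {0,2,3,6,7,8,9,10} 56  {1,4,5,6,7,8,9,10} 1  {2,3,5,6,7,8,9,10} 28  {3,4,5,6,7,8,9,10} 8
  9 to go: {0,2,3,5,6,7,8,9,10} 84  {1,3,4,5,6,7,8,9,10} 9  {2,3,4,5,6,7,8,9,10} 36
  if 0:c drops first: 45 orders
  if 1:b drops first: 120 orders
heap linearizations: 165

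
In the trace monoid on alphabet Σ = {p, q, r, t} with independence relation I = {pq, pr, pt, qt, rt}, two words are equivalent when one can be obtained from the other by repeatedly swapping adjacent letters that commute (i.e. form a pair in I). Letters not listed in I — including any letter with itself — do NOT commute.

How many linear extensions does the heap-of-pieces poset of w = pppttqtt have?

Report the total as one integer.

drop 0:p onto floor
drop 1:p onto {0:p}
drop 2:p onto {1:p}
drop 3:t onto floor
drop 4:t onto {3:t}
drop 5:q onto floor
drop 6:t onto {4:t}
drop 7:t onto {6:t}
ground layer = {0:p, 3:t, 5:q}
drop-orders for the pieces not yet dropped (sum over which currently-grounded one goes next):
  1 to go: {2} 1  {5} 1  {7} 1
  2 to go: {1,2} 1  {2,5} 2  {2,7} 2  {5,7} 2  {6,7} 1
  3 to go: {0,1,2} 1  {1,2,5} 3  {1,2,7} 3  {2,5,7} 6  {2,6,7} 3  {4,6,7} 1  {5,6,7} 3
  4 to go: {0,1,2,5} 4  {0,1,2,7} 4  {1,2,5,7} 12  {1,2,6,7} 6  {2,4,6,7} 4  {2,5,6,7} 12  {3,4,6,7} 1  {4,5,6,7} 4
  5 to go: {0,1,2,5,7} 20  {0,1,2,6,7} 10  {1,2,4,6,7} 10  {1,2,5,6,7} 30  {2,3,4,6,7} 5  {2,4,5,6,7} 20  {3,4,5,6,7} 5
  6 to go: {0,1,2,4,6,7} 20  {0,1,2,5,6,7} 60  {1,2,3,4,6,7} 15  {1,2,4,5,6,7} 60  {2,3,4,5,6,7} 30
  if 0:p drops first: 105 orders
  if 3:t drops first: 140 orders
  if 5:q drops first: 35 orders
heap linearizations: 280

280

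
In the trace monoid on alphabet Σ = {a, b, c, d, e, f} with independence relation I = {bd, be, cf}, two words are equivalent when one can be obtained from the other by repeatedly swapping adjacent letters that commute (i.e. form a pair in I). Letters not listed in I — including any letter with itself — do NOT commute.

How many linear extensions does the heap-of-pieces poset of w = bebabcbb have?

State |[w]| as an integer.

3

0(b) covers ∅
1(e) covers ∅
2(b) covers 0:b
3(a) covers 1:e, 2:b
4(b) covers 3:a
5(c) covers 4:b
6(b) covers 5:c
7(b) covers 6:b
floor of heap: 0:b, 1:e
completions by unplaced set U, small U first (add the entries for U minus each lowest piece of U):
  |U|=1: {7}:1
  |U|=2: {6,7}:1
  |U|=3: {5,6,7}:1
  |U|=4: {4,5,6,7}:1
  |U|=5: {3,4,5,6,7}:1
  |U|=6: {1,3,4,5,6,7}:1  {2,3,4,5,6,7}:1
  start at 0(b): 2
  start at 1(e): 1
sum over floor = 3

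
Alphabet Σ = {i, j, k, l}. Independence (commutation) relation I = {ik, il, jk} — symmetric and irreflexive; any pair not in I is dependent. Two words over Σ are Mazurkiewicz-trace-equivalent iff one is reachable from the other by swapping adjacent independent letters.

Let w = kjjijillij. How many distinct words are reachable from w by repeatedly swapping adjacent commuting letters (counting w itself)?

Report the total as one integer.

drop 0:k onto floor
drop 1:j onto floor
drop 2:j onto {1:j}
drop 3:i onto {2:j}
drop 4:j onto {3:i}
drop 5:i onto {4:j}
drop 6:l onto {0:k, 4:j}
drop 7:l onto {6:l}
drop 8:i onto {5:i}
drop 9:j onto {7:l, 8:i}
ground layer = {0:k, 1:j}
drop-orders for the pieces not yet dropped (sum over which currently-grounded one goes next):
  1 to go: {9} 1
  2 to go: {7,9} 1  {8,9} 1
  3 to go: {5,8,9} 1  {6,7,9} 1  {7,8,9} 2
  4 to go: {0,6,7,9} 1  {5,7,8,9} 3  {6,7,8,9} 3
  5 to go: {0,6,7,8,9} 4  {5,6,7,8,9} 6
  6 to go: {0,5,6,7,8,9} 10  {4,5,6,7,8,9} 6
  7 to go: {0,4,5,6,7,8,9} 16  {3,4,5,6,7,8,9} 6
  8 to go: {0,3,4,5,6,7,8,9} 22  {2,3,4,5,6,7,8,9} 6
  if 0:k drops first: 6 orders
  if 1:j drops first: 28 orders
heap linearizations: 34

34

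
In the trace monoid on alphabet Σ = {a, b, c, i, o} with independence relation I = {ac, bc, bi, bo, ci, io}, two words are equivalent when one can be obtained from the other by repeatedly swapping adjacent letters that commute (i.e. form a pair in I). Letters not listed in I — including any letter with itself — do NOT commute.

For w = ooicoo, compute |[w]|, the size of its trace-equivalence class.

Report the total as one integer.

6

#0=o has no predecessor
#1=o depends on [0:o]
#2=i has no predecessor
#3=c depends on [1:o]
#4=o depends on [3:c]
#5=o depends on [4:o]
sources: [0:o, 2:i]
N(rest) = Σ N(rest − s) over sources s of rest; N(one piece) = 1:
  size 1 → [2]=1  [5]=1
  size 2 → [2,5]=2  [4,5]=1
  size 3 → [2,4,5]=3  [3,4,5]=1
  size 4 → [1,3,4,5]=1  [2,3,4,5]=4
  first=0(o) contributes 5
  first=2(i) contributes 1
|[w]| = 6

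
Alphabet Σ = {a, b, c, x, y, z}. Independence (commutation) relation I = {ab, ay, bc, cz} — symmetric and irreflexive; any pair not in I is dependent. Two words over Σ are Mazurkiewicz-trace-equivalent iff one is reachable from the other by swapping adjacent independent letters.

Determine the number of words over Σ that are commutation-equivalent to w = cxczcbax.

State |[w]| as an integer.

#0=c has no predecessor
#1=x depends on [0:c]
#2=c depends on [1:x]
#3=z depends on [1:x]
#4=c depends on [2:c]
#5=b depends on [3:z]
#6=a depends on [3:z, 4:c]
#7=x depends on [5:b, 6:a]
sources: [0:c]
N(rest) = Σ N(rest − s) over sources s of rest; N(one piece) = 1:
  size 1 → [7]=1
  size 2 → [5,7]=1  [6,7]=1
  size 3 → [4,6,7]=1  [5,6,7]=2
  size 4 → [2,4,6,7]=1  [3,5,6,7]=2  [4,5,6,7]=3
  size 5 → [2,4,5,6,7]=4  [3,4,5,6,7]=5
  size 6 → [2,3,4,5,6,7]=9
  first=0(c) contributes 9

9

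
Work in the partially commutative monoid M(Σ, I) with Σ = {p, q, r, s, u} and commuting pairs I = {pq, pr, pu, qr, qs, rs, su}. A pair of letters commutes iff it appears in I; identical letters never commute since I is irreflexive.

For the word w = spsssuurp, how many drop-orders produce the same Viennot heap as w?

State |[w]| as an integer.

0(s) covers ∅
1(p) covers 0:s
2(s) covers 1:p
3(s) covers 2:s
4(s) covers 3:s
5(u) covers ∅
6(u) covers 5:u
7(r) covers 6:u
8(p) covers 4:s
floor of heap: 0:s, 5:u
completions by unplaced set U, small U first (add the entries for U minus each lowest piece of U):
  |U|=1: {7}:1  {8}:1
  |U|=2: {4,8}:1  {6,7}:1  {7,8}:2
  |U|=3: {3,4,8}:1  {4,7,8}:3  {5,6,7}:1  {6,7,8}:3
  |U|=4: {2,3,4,8}:1  {3,4,7,8}:4  {4,6,7,8}:6  {5,6,7,8}:4
  |U|=5: {1,2,3,4,8}:1  {2,3,4,7,8}:5  {3,4,6,7,8}:10  {4,5,6,7,8}:10
  |U|=6: {0,1,2,3,4,8}:1  {1,2,3,4,7,8}:6  {2,3,4,6,7,8}:15  {3,4,5,6,7,8}:20
  |U|=7: {0,1,2,3,4,7,8}:7  {1,2,3,4,6,7,8}:21  {2,3,4,5,6,7,8}:35
  start at 0(s): 56
  start at 5(u): 28
sum over floor = 84

84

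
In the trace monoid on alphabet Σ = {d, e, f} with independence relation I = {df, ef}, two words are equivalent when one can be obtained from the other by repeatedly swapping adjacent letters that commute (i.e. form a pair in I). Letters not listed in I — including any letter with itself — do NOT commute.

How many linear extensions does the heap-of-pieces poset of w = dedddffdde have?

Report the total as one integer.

45

drop 0:d onto floor
drop 1:e onto {0:d}
drop 2:d onto {1:e}
drop 3:d onto {2:d}
drop 4:d onto {3:d}
drop 5:f onto floor
drop 6:f onto {5:f}
drop 7:d onto {4:d}
drop 8:d onto {7:d}
drop 9:e onto {8:d}
ground layer = {0:d, 5:f}
drop-orders for the pieces not yet dropped (sum over which currently-grounded one goes next):
  1 to go: {6} 1  {9} 1
  2 to go: {5,6} 1  {6,9} 2  {8,9} 1
  3 to go: {5,6,9} 3  {6,8,9} 3  {7,8,9} 1
  4 to go: {4,7,8,9} 1  {5,6,8,9} 6  {6,7,8,9} 4
  5 to go: {3,4,7,8,9} 1  {4,6,7,8,9} 5  {5,6,7,8,9} 10
  6 to go: {2,3,4,7,8,9} 1  {3,4,6,7,8,9} 6  {4,5,6,7,8,9} 15
  7 to go: {1,2,3,4,7,8,9} 1  {2,3,4,6,7,8,9} 7  {3,4,5,6,7,8,9} 21
  8 to go: {0,1,2,3,4,7,8,9} 1  {1,2,3,4,6,7,8,9} 8  {2,3,4,5,6,7,8,9} 28
  if 0:d drops first: 36 orders
  if 5:f drops first: 9 orders
heap linearizations: 45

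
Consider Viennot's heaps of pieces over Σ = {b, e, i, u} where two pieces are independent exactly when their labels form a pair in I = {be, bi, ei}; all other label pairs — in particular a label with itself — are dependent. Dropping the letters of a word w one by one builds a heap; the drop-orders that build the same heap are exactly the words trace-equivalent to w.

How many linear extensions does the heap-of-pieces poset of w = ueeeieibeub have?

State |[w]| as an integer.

168

piece 0:u — minimal
piece 1:e rests on {0:u}
piece 2:e rests on {1:e}
piece 3:e rests on {2:e}
piece 4:i rests on {0:u}
piece 5:e rests on {3:e}
piece 6:i rests on {4:i}
piece 7:b rests on {0:u}
piece 8:e rests on {5:e}
piece 9:u rests on {6:i, 7:b, 8:e}
piece 10:b rests on {9:u}
minimal pieces: {0:u}
ways to finish when only these pieces remain (= sum over removing one remaining piece with nothing left below it):
  1 left: {10}→1
  2 left: {9,10}→1
  3 left: {6,9,10}→1  {7,9,10}→1  {8,9,10}→1
  4 left: {4,6,9,10}→1  {5,8,9,10}→1  {6,7,9,10}→2  {6,8,9,10}→2  {7,8,9,10}→2
  5 left: {3,5,8,9,10}→1  {4,6,7,9,10}→3  {4,6,8,9,10}→3  {5,6,8,9,10}→3  {5,7,8,9,10}→3  {6,7,8,9,10}→6
  6 left: {2,3,5,8,9,10}→1  {3,5,6,8,9,10}→4  {3,5,7,8,9,10}→4  {4,5,6,8,9,10}→6  {4,6,7,8,9,10}→12  {5,6,7,8,9,10}→12
  7 left: {1,2,3,5,8,9,10}→1  {2,3,5,6,8,9,10}→5  {2,3,5,7,8,9,10}→5  {3,4,5,6,8,9,10}→10  {3,5,6,7,8,9,10}→20  {4,5,6,7,8,9,10}→30
  8 left: {1,2,3,5,6,8,9,10}→6  {1,2,3,5,7,8,9,10}→6  {2,3,4,5,6,8,9,10}→15  {2,3,5,6,7,8,9,10}→30  {3,4,5,6,7,8,9,10}→60
  9 left: {1,2,3,4,5,6,8,9,10}→21  {1,2,3,5,6,7,8,9,10}→42  {2,3,4,5,6,7,8,9,10}→105
  placing 0:u first → 168 extensions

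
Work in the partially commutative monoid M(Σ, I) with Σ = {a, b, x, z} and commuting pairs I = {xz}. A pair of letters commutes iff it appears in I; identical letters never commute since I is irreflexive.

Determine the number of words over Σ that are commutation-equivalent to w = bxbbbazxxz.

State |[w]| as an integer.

#0=b has no predecessor
#1=x depends on [0:b]
#2=b depends on [1:x]
#3=b depends on [2:b]
#4=b depends on [3:b]
#5=a depends on [4:b]
#6=z depends on [5:a]
#7=x depends on [5:a]
#8=x depends on [7:x]
#9=z depends on [6:z]
sources: [0:b]
N(rest) = Σ N(rest − s) over sources s of rest; N(one piece) = 1:
  size 1 → [8]=1  [9]=1
  size 2 → [6,9]=1  [7,8]=1  [8,9]=2
  size 3 → [6,8,9]=3  [7,8,9]=3
  size 4 → [6,7,8,9]=6
  size 5 → [5,6,7,8,9]=6
  size 6 → [4,5,6,7,8,9]=6
  size 7 → [3,4,5,6,7,8,9]=6
  size 8 → [2,3,4,5,6,7,8,9]=6
  first=0(b) contributes 6

6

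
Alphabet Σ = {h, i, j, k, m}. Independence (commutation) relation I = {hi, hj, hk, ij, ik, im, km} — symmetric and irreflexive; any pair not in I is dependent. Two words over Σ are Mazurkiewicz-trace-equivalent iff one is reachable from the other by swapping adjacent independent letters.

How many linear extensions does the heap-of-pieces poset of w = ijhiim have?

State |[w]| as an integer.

piece 0:i — minimal
piece 1:j — minimal
piece 2:h — minimal
piece 3:i rests on {0:i}
piece 4:i rests on {3:i}
piece 5:m rests on {1:j, 2:h}
minimal pieces: {0:i, 1:j, 2:h}
ways to finish when only these pieces remain (= sum over removing one remaining piece with nothing left below it):
  1 left: {4}→1  {5}→1
  2 left: {1,5}→1  {2,5}→1  {3,4}→1  {4,5}→2
  3 left: {0,3,4}→1  {1,2,5}→2  {1,4,5}→3  {2,4,5}→3  {3,4,5}→3
  4 left: {0,3,4,5}→4  {1,2,4,5}→8  {1,3,4,5}→6  {2,3,4,5}→6
  placing 0:i first → 20 extensions
  placing 1:j first → 10 extensions
  placing 2:h first → 10 extensions
total linear extensions = 40

40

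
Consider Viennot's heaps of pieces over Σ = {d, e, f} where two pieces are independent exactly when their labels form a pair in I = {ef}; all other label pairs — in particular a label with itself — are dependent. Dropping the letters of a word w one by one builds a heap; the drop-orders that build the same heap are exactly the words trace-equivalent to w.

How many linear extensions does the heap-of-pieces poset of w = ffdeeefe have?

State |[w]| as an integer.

5

#0=f has no predecessor
#1=f depends on [0:f]
#2=d depends on [1:f]
#3=e depends on [2:d]
#4=e depends on [3:e]
#5=e depends on [4:e]
#6=f depends on [2:d]
#7=e depends on [5:e]
sources: [0:f]
N(rest) = Σ N(rest − s) over sources s of rest; N(one piece) = 1:
  size 1 → [6]=1  [7]=1
  size 2 → [5,7]=1  [6,7]=2
  size 3 → [4,5,7]=1  [5,6,7]=3
  size 4 → [3,4,5,7]=1  [4,5,6,7]=4
  size 5 → [3,4,5,6,7]=5
  size 6 → [2,3,4,5,6,7]=5
  first=0(f) contributes 5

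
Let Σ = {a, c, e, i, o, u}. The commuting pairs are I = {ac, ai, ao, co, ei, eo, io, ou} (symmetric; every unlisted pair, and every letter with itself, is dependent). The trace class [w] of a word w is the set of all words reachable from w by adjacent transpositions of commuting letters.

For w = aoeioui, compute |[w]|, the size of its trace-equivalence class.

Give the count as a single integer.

0(a) covers ∅
1(o) covers ∅
2(e) covers 0:a
3(i) covers ∅
4(o) covers 1:o
5(u) covers 2:e, 3:i
6(i) covers 5:u
floor of heap: 0:a, 1:o, 3:i
completions by unplaced set U, small U first (add the entries for U minus each lowest piece of U):
  |U|=1: {4}:1  {6}:1
  |U|=2: {1,4}:1  {4,6}:2  {5,6}:1
  |U|=3: {1,4,6}:3  {2,5,6}:1  {3,5,6}:1  {4,5,6}:3
  |U|=4: {0,2,5,6}:1  {1,4,5,6}:6  {2,3,5,6}:2  {2,4,5,6}:4  {3,4,5,6}:4
  |U|=5: {0,2,3,5,6}:3  {0,2,4,5,6}:5  {1,2,4,5,6}:10  {1,3,4,5,6}:10  {2,3,4,5,6}:10
  start at 0(a): 30
  start at 1(o): 18
  start at 3(i): 15
sum over floor = 63

63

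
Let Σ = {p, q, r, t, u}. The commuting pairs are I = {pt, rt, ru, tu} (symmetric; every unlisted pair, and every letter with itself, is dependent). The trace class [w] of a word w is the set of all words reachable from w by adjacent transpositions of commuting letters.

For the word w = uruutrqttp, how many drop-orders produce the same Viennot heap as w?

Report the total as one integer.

180

0(u) covers ∅
1(r) covers ∅
2(u) covers 0:u
3(u) covers 2:u
4(t) covers ∅
5(r) covers 1:r
6(q) covers 3:u, 4:t, 5:r
7(t) covers 6:q
8(t) covers 7:t
9(p) covers 6:q
floor of heap: 0:u, 1:r, 4:t
completions by unplaced set U, small U first (add the entries for U minus each lowest piece of U):
  |U|=1: {8}:1  {9}:1
  |U|=2: {7,8}:1  {8,9}:2
  |U|=3: {7,8,9}:3
  |U|=4: {6,7,8,9}:3
  |U|=5: {3,6,7,8,9}:3  {4,6,7,8,9}:3  {5,6,7,8,9}:3
  |U|=6: {1,5,6,7,8,9}:3  {2,3,6,7,8,9}:3  {3,4,6,7,8,9}:6  {3,5,6,7,8,9}:6  {4,5,6,7,8,9}:6
  |U|=7: {0,2,3,6,7,8,9}:3  {1,3,5,6,7,8,9}:9  {1,4,5,6,7,8,9}:9  {2,3,4,6,7,8,9}:9  {2,3,5,6,7,8,9}:9  {3,4,5,6,7,8,9}:18
  |U|=8: {0,2,3,4,6,7,8,9}:12  {0,2,3,5,6,7,8,9}:12  {1,2,3,5,6,7,8,9}:18  {1,3,4,5,6,7,8,9}:36  {2,3,4,5,6,7,8,9}:36
  start at 0(u): 90
  start at 1(r): 60
  start at 4(t): 30
sum over floor = 180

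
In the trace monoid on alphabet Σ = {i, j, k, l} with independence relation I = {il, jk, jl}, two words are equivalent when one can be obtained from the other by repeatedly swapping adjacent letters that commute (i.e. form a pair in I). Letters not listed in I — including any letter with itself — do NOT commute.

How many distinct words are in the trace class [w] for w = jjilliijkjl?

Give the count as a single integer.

155

#0=j has no predecessor
#1=j depends on [0:j]
#2=i depends on [1:j]
#3=l has no predecessor
#4=l depends on [3:l]
#5=i depends on [2:i]
#6=i depends on [5:i]
#7=j depends on [6:i]
#8=k depends on [4:l, 6:i]
#9=j depends on [7:j]
#10=l depends on [8:k]
sources: [0:j, 3:l]
N(rest) = Σ N(rest − s) over sources s of rest; N(one piece) = 1:
  size 1 → [9]=1  [10]=1
  size 2 → [7,9]=1  [8,10]=1  [9,10]=2
  size 3 → [4,8,10]=1  [7,9,10]=3  [8,9,10]=3
  size 4 → [3,4,8,10]=1  [4,8,9,10]=4  [7,8,9,10]=6
  size 5 → [3,4,8,9,10]=5  [4,7,8,9,10]=10  [6,7,8,9,10]=6
  size 6 → [3,4,7,8,9,10]=15  [4,6,7,8,9,10]=16  [5,6,7,8,9,10]=6
  size 7 → [2,5,6,7,8,9,10]=6  [3,4,6,7,8,9,10]=31  [4,5,6,7,8,9,10]=22
  size 8 → [1,2,5,6,7,8,9,10]=6  [2,4,5,6,7,8,9,10]=28  [3,4,5,6,7,8,9,10]=53
  size 9 → [0,1,2,5,6,7,8,9,10]=6  [1,2,4,5,6,7,8,9,10]=34  [2,3,4,5,6,7,8,9,10]=81
  first=0(j) contributes 115
  first=3(l) contributes 40
|[w]| = 155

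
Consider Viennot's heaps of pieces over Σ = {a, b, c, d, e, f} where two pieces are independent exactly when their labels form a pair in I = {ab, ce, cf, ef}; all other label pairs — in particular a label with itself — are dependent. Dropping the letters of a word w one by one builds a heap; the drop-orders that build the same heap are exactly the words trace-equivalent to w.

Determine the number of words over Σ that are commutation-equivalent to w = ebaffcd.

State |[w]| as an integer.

drop 0:e onto floor
drop 1:b onto {0:e}
drop 2:a onto {0:e}
drop 3:f onto {1:b, 2:a}
drop 4:f onto {3:f}
drop 5:c onto {1:b, 2:a}
drop 6:d onto {4:f, 5:c}
ground layer = {0:e}
drop-orders for the pieces not yet dropped (sum over which currently-grounded one goes next):
  1 to go: {6} 1
  2 to go: {4,6} 1  {5,6} 1
  3 to go: {3,4,6} 1  {4,5,6} 2
  4 to go: {3,4,5,6} 3
  5 to go: {1,3,4,5,6} 3  {2,3,4,5,6} 3
  if 0:e drops first: 6 orders

6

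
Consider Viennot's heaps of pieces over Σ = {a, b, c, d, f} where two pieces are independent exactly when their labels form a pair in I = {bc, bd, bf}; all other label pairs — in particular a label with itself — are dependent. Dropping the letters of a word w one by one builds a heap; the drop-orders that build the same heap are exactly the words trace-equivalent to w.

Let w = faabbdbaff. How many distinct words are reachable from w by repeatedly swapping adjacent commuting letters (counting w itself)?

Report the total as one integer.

#0=f has no predecessor
#1=a depends on [0:f]
#2=a depends on [1:a]
#3=b depends on [2:a]
#4=b depends on [3:b]
#5=d depends on [2:a]
#6=b depends on [4:b]
#7=a depends on [5:d, 6:b]
#8=f depends on [7:a]
#9=f depends on [8:f]
sources: [0:f]
N(rest) = Σ N(rest − s) over sources s of rest; N(one piece) = 1:
  size 1 → [9]=1
  size 2 → [8,9]=1
  size 3 → [7,8,9]=1
  size 4 → [5,7,8,9]=1  [6,7,8,9]=1
  size 5 → [4,6,7,8,9]=1  [5,6,7,8,9]=2
  size 6 → [3,4,6,7,8,9]=1  [4,5,6,7,8,9]=3
  size 7 → [3,4,5,6,7,8,9]=4
  size 8 → [2,3,4,5,6,7,8,9]=4
  first=0(f) contributes 4

4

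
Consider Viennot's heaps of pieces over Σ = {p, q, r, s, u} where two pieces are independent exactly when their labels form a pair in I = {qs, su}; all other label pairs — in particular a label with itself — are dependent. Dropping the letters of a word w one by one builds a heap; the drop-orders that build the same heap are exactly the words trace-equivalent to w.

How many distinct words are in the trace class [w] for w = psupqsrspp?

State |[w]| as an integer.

piece 0:p — minimal
piece 1:s rests on {0:p}
piece 2:u rests on {0:p}
piece 3:p rests on {1:s, 2:u}
piece 4:q rests on {3:p}
piece 5:s rests on {3:p}
piece 6:r rests on {4:q, 5:s}
piece 7:s rests on {6:r}
piece 8:p rests on {7:s}
piece 9:p rests on {8:p}
minimal pieces: {0:p}
ways to finish when only these pieces remain (= sum over removing one remaining piece with nothing left below it):
  1 left: {9}→1
  2 left: {8,9}→1
  3 left: {7,8,9}→1
  4 left: {6,7,8,9}→1
  5 left: {4,6,7,8,9}→1  {5,6,7,8,9}→1
  6 left: {4,5,6,7,8,9}→2
  7 left: {3,4,5,6,7,8,9}→2
  8 left: {1,3,4,5,6,7,8,9}→2  {2,3,4,5,6,7,8,9}→2
  placing 0:p first → 4 extensions

4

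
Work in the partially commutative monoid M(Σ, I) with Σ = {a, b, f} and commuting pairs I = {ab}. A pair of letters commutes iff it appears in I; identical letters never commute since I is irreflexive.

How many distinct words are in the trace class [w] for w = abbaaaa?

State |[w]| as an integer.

21

piece 0:a — minimal
piece 1:b — minimal
piece 2:b rests on {1:b}
piece 3:a rests on {0:a}
piece 4:a rests on {3:a}
piece 5:a rests on {4:a}
piece 6:a rests on {5:a}
minimal pieces: {0:a, 1:b}
ways to finish when only these pieces remain (= sum over removing one remaining piece with nothing left below it):
  1 left: {2}→1  {6}→1
  2 left: {1,2}→1  {2,6}→2  {5,6}→1
  3 left: {1,2,6}→3  {2,5,6}→3  {4,5,6}→1
  4 left: {1,2,5,6}→6  {2,4,5,6}→4  {3,4,5,6}→1
  5 left: {0,3,4,5,6}→1  {1,2,4,5,6}→10  {2,3,4,5,6}→5
  placing 0:a first → 15 extensions
  placing 1:b first → 6 extensions
total linear extensions = 21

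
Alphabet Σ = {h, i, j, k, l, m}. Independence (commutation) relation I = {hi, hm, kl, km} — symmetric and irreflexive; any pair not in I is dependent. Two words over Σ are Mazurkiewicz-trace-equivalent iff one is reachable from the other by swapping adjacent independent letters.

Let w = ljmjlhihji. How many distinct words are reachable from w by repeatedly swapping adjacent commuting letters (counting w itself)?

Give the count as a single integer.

#0=l has no predecessor
#1=j depends on [0:l]
#2=m depends on [1:j]
#3=j depends on [2:m]
#4=l depends on [3:j]
#5=h depends on [4:l]
#6=i depends on [4:l]
#7=h depends on [5:h]
#8=j depends on [6:i, 7:h]
#9=i depends on [8:j]
sources: [0:l]
N(rest) = Σ N(rest − s) over sources s of rest; N(one piece) = 1:
  size 1 → [9]=1
  size 2 → [8,9]=1
  size 3 → [6,8,9]=1  [7,8,9]=1
  size 4 → [5,7,8,9]=1  [6,7,8,9]=2
  size 5 → [5,6,7,8,9]=3
  size 6 → [4,5,6,7,8,9]=3
  size 7 → [3,4,5,6,7,8,9]=3
  size 8 → [2,3,4,5,6,7,8,9]=3
  first=0(l) contributes 3

3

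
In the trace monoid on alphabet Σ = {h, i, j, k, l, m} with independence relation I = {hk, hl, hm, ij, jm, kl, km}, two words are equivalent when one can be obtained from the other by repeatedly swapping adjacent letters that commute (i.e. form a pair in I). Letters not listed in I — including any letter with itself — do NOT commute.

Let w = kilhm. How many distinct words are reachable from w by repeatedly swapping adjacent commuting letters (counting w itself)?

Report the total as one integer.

#0=k has no predecessor
#1=i depends on [0:k]
#2=l depends on [1:i]
#3=h depends on [1:i]
#4=m depends on [2:l]
sources: [0:k]
N(rest) = Σ N(rest − s) over sources s of rest; N(one piece) = 1:
  size 1 → [3]=1  [4]=1
  size 2 → [2,4]=1  [3,4]=2
  size 3 → [2,3,4]=3
  first=0(k) contributes 3

3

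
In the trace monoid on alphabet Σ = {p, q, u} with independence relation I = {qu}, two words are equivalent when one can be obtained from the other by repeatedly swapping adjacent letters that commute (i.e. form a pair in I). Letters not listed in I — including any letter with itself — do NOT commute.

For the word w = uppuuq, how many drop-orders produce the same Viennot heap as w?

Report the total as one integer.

3

0(u) covers ∅
1(p) covers 0:u
2(p) covers 1:p
3(u) covers 2:p
4(u) covers 3:u
5(q) covers 2:p
floor of heap: 0:u
completions by unplaced set U, small U first (add the entries for U minus each lowest piece of U):
  |U|=1: {4}:1  {5}:1
  |U|=2: {3,4}:1  {4,5}:2
  |U|=3: {3,4,5}:3
  |U|=4: {2,3,4,5}:3
  start at 0(u): 3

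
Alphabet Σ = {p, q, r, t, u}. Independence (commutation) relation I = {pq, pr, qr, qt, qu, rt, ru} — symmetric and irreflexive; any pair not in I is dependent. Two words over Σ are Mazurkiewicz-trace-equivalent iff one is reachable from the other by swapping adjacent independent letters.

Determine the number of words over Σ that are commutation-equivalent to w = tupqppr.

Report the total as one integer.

piece 0:t — minimal
piece 1:u rests on {0:t}
piece 2:p rests on {1:u}
piece 3:q — minimal
piece 4:p rests on {2:p}
piece 5:p rests on {4:p}
piece 6:r — minimal
minimal pieces: {0:t, 3:q, 6:r}
ways to finish when only these pieces remain (= sum over removing one remaining piece with nothing left below it):
  1 left: {3}→1  {5}→1  {6}→1
  2 left: {3,5}→2  {3,6}→2  {4,5}→1  {5,6}→2
  3 left: {2,4,5}→1  {3,4,5}→3  {3,5,6}→6  {4,5,6}→3
  4 left: {1,2,4,5}→1  {2,3,4,5}→4  {2,4,5,6}→4  {3,4,5,6}→12
  5 left: {0,1,2,4,5}→1  {1,2,3,4,5}→5  {1,2,4,5,6}→5  {2,3,4,5,6}→20
  placing 0:t first → 30 extensions
  placing 3:q first → 6 extensions
  placing 6:r first → 6 extensions
total linear extensions = 42

42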